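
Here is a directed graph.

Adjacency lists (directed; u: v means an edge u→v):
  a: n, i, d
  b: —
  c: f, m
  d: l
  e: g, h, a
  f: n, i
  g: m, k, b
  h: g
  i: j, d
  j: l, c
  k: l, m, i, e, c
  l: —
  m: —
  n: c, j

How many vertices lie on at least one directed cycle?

A vertex is on a directed cycle iff it belongs to a strongly connected component of size ≥ 2 (or has a self-loop).
The vertices on cycles are {c, e, f, g, h, i, j, k, n} — 9 in total.

9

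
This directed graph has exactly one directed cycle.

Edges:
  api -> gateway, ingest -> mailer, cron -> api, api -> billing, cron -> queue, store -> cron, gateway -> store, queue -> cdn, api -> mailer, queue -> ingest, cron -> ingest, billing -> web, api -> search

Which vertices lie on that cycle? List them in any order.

api, cron, store, gateway

DFS with gray/black marking from cron:
cron gray
  queue gray
    ingest gray
      mailer gray
      mailer black
    ingest black
    cdn gray
    cdn black
  queue black
  cron→ingest: ingest black — skip
  api gray
    billing gray
      web gray
      web black
    billing black
    search gray
    search black
    api→mailer: mailer black — skip
    gateway gray
      store gray
        store→cron: cron is gray → back edge
Back edge closes the cycle cron → api → gateway → store → cron; its vertices are {api, cron, store, gateway}.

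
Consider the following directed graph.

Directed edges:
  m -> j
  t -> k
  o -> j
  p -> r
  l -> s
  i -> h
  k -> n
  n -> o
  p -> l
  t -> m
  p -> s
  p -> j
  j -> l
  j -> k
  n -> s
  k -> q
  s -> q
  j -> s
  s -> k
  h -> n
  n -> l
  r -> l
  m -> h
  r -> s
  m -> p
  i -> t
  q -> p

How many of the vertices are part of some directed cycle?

9

A vertex is on a directed cycle iff it belongs to a strongly connected component of size ≥ 2 (or has a self-loop).
The vertices on cycles are {j, k, l, n, o, p, q, r, s} — 9 in total.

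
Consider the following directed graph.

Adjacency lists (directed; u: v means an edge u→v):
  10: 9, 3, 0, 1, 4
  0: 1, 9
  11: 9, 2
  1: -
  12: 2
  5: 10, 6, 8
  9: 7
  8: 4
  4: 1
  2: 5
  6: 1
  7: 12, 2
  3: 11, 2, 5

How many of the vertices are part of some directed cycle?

9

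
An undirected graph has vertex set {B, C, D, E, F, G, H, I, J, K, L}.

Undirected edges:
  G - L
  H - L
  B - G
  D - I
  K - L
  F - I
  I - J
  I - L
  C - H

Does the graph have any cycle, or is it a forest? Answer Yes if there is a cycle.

DFS, tracking each vertex's parent; an edge to a visited non-parent vertex closes a cycle.
Start from K:
visit K (parent –)
  visit L (parent K)
    L–K: parent, skip
    visit G (parent L)
      G–L: parent, skip
      visit B (parent G)
        B–G: parent, skip
    visit H (parent L)
      visit C (parent H)
        C–H: parent, skip
      H–L: parent, skip
    visit I (parent L)
      visit J (parent I)
        J–I: parent, skip
      visit D (parent I)
        D–I: parent, skip
      I–L: parent, skip
      visit F (parent I)
        F–I: parent, skip
visit E (parent –)
No non-parent visited neighbor found — the graph is a forest.

No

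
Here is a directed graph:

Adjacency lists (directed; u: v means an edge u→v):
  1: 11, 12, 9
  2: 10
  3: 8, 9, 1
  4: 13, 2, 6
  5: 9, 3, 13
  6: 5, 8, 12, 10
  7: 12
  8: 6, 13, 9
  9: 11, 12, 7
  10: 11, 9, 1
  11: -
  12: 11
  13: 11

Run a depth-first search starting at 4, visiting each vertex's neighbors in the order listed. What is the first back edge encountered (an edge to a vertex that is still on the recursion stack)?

8→6

DFS from 4 (visiting each vertex's neighbors in the order listed); mark gray on enter, black on exit:
4 gray
  13 gray
    11 gray
    11 black
  13 black
  2 gray
    10 gray
      10→11: 11 black — skip
      9 gray
        9→11: 11 black — skip
        12 gray
          12→11: 11 black — skip
        12 black
        7 gray
          7→12: 12 black — skip
        7 black
      9 black
      1 gray
        1→11: 11 black — skip
        1→12: 12 black — skip
        1→9: 9 black — skip
      1 black
    10 black
  2 black
  6 gray
    5 gray
      5→9: 9 black — skip
      3 gray
        8 gray
          8→6: 6 is gray → back edge
First back edge: 8 → 6.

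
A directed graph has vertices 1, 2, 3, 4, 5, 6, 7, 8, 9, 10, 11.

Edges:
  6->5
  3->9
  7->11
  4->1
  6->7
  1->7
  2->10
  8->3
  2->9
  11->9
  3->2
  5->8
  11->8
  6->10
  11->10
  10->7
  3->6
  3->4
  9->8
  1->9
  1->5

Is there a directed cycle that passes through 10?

Yes

10 is on a cycle iff 10 can reach itself via ≥1 edge.
10 → 7 → 11 → 10 — yes.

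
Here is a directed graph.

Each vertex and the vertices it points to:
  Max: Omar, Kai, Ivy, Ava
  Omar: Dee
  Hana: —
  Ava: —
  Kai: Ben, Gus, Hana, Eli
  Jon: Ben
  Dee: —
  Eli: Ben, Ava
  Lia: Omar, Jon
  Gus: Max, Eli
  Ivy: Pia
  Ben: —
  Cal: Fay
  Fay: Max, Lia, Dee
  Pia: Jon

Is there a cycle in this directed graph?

Yes

DFS with white/gray/black marking, starting from Jon:
Jon gray
  Ben gray
  Ben black
Jon black
Max gray
  Omar gray
    Dee gray
    Dee black
  Omar black
  Kai gray
    Kai→Ben: Ben black — skip
    Gus gray
      Gus→Max: Max is gray → back edge
Back edge found, so a cycle exists: Max → Kai → Gus → Max.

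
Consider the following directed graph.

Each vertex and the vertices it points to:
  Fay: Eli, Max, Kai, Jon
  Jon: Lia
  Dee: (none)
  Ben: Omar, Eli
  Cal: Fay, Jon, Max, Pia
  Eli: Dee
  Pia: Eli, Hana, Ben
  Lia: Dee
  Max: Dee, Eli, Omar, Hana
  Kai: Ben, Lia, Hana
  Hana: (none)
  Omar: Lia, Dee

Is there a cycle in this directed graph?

No

DFS with white/gray/black marking, starting from Lia:
Lia gray
  Dee gray
  Dee black
Lia black
Fay gray
  Eli gray
    Eli→Dee: Dee black — skip
  Eli black
  Max gray
    Max→Dee: Dee black — skip
    Max→Eli: Eli black — skip
    Omar gray
      Omar→Lia: Lia black — skip
      Omar→Dee: Dee black — skip
    Omar black
    Hana gray
    Hana black
  Max black
  Kai gray
    Ben gray
      Ben→Omar: Omar black — skip
      Ben→Eli: Eli black — skip
    Ben black
    Kai→Lia: Lia black — skip
    Kai→Hana: Hana black — skip
  Kai black
  Jon gray
    Jon→Lia: Lia black — skip
  Jon black
Fay black
Cal gray
  Cal→Fay: Fay black — skip
  Cal→Jon: Jon black — skip
  Cal→Max: Max black — skip
  Pia gray
    Pia→Eli: Eli black — skip
    Pia→Hana: Hana black — skip
    Pia→Ben: Ben black — skip
  Pia black
Cal black
Every edge goes to a white or black vertex — no back edge, so the graph is acyclic.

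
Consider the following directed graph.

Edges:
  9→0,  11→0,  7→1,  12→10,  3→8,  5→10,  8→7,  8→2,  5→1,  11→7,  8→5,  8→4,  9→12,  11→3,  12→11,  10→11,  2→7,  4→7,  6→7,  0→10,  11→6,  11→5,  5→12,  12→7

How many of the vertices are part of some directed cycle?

A vertex is on a directed cycle iff it belongs to a strongly connected component of size ≥ 2 (or has a self-loop).
The vertices on cycles are {0, 3, 5, 8, 10, 11, 12} — 7 in total.

7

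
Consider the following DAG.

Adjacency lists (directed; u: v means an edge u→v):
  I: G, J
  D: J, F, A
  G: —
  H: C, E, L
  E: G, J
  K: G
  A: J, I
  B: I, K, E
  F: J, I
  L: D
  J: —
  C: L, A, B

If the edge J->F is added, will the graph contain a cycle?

Yes

Adding J→F creates a cycle iff F can already reach J.
Path from F: F → J.
So F → … → J → F is a cycle.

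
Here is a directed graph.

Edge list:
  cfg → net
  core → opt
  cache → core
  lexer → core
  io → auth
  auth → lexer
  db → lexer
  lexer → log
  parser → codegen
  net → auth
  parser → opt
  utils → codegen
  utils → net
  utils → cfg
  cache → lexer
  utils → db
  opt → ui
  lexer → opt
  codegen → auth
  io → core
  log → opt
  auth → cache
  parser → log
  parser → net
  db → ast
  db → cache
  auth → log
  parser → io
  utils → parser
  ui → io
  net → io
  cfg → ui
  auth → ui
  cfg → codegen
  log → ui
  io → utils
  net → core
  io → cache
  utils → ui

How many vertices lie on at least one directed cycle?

14

A vertex is on a directed cycle iff it belongs to a strongly connected component of size ≥ 2 (or has a self-loop).
The vertices on cycles are {db, io, ui, cfg, log, net, opt, auth, core, cache, lexer, utils, parser, codegen} — 14 in total.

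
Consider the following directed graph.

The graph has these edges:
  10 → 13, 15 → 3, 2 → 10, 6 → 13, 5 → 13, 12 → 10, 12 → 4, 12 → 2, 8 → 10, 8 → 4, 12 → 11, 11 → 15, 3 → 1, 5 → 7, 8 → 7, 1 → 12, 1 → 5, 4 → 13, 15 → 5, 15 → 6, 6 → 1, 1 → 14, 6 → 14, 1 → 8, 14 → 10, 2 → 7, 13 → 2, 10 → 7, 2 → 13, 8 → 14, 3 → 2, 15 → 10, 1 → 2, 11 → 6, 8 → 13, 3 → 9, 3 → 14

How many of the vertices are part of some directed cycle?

9

A vertex is on a directed cycle iff it belongs to a strongly connected component of size ≥ 2 (or has a self-loop).
The vertices on cycles are {1, 2, 3, 6, 10, 11, 12, 13, 15} — 9 in total.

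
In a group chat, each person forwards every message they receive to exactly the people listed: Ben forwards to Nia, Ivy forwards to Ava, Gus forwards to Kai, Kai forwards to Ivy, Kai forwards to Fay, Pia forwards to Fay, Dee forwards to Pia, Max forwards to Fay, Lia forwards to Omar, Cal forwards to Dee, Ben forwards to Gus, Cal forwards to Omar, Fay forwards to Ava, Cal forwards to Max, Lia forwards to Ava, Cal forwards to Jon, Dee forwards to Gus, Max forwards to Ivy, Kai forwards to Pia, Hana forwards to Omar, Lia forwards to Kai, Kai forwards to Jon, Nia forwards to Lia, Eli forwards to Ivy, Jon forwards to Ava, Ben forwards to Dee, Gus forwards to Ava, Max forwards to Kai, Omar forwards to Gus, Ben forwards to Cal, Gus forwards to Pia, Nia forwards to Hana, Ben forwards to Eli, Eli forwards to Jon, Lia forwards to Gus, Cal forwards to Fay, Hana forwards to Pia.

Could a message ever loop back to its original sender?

DFS with white/gray/black marking, starting from Hana:
Hana gray
  Omar gray
    Gus gray
      Ava gray
      Ava black
      Pia gray
        Fay gray
          Fay→Ava: Ava black — skip
        Fay black
      Pia black
      Kai gray
        Kai→Pia: Pia black — skip
        Ivy gray
          Ivy→Ava: Ava black — skip
        Ivy black
        Jon gray
          Jon→Ava: Ava black — skip
        Jon black
        Kai→Fay: Fay black — skip
      Kai black
    Gus black
  Omar black
  Hana→Pia: Pia black — skip
Hana black
Eli gray
  Eli→Jon: Jon black — skip
  Eli→Ivy: Ivy black — skip
Eli black
Nia gray
  Lia gray
    Lia→Gus: Gus black — skip
    Lia→Omar: Omar black — skip
    Lia→Kai: Kai black — skip
    Lia→Ava: Ava black — skip
  Lia black
  Nia→Hana: Hana black — skip
Nia black
Dee gray
  Dee→Gus: Gus black — skip
  Dee→Pia: Pia black — skip
Dee black
Ben gray
  Ben→Gus: Gus black — skip
  Ben→Eli: Eli black — skip
  Ben→Dee: Dee black — skip
  Ben→Nia: Nia black — skip
  Cal gray
    Cal→Omar: Omar black — skip
    Cal→Fay: Fay black — skip
    Cal→Jon: Jon black — skip
    Max gray
      Max→Kai: Kai black — skip
      Max→Ivy: Ivy black — skip
      Max→Fay: Fay black — skip
    Max black
    Cal→Dee: Dee black — skip
  Cal black
Ben black
Every edge goes to a white or black vertex — no back edge, so the graph is acyclic.

No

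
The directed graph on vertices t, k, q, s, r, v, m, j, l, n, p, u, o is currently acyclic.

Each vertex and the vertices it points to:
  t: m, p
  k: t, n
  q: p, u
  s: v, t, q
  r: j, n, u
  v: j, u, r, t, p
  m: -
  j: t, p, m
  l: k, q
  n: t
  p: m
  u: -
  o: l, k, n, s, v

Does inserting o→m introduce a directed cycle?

No

Adding o→m creates a cycle iff m can already reach o.
Explore from m: no path reaches o. The graph stays acyclic.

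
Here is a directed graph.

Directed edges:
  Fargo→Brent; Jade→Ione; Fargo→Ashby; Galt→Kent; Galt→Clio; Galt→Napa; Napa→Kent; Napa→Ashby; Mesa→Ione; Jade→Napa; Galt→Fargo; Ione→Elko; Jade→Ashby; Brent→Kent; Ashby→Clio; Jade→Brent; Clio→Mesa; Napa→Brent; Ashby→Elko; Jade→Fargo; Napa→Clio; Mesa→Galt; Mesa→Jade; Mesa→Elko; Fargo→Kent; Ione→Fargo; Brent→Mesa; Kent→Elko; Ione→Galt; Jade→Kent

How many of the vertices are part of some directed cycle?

9

A vertex is on a directed cycle iff it belongs to a strongly connected component of size ≥ 2 (or has a self-loop).
The vertices on cycles are {Clio, Galt, Ione, Jade, Mesa, Napa, Ashby, Brent, Fargo} — 9 in total.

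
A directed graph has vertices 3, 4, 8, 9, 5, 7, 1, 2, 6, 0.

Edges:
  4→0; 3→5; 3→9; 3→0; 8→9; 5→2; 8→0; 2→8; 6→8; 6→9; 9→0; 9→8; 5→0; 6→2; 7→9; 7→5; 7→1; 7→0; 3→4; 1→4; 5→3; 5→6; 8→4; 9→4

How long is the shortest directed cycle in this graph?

For each vertex v, BFS finds the shortest path from v back to v.
The shortest such closed walk is 5 → 3 → 5, length 2.

2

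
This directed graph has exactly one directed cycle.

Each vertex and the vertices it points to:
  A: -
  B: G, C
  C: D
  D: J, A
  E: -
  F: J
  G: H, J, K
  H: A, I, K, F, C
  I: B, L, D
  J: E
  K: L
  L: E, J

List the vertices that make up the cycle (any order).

DFS with gray/black marking from B:
B gray
  G gray
    H gray
      A gray
      A black
      I gray
        I→B: B is gray → back edge
Back edge closes the cycle B → G → H → I → B; its vertices are {B, G, H, I}.

B, G, H, I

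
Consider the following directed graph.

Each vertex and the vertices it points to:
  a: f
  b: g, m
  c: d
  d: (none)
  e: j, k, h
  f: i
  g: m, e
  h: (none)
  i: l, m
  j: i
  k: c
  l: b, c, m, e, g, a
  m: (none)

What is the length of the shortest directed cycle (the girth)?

For each vertex v, BFS finds the shortest path from v back to v.
The shortest such closed walk is l → e → j → i → l, length 4.

4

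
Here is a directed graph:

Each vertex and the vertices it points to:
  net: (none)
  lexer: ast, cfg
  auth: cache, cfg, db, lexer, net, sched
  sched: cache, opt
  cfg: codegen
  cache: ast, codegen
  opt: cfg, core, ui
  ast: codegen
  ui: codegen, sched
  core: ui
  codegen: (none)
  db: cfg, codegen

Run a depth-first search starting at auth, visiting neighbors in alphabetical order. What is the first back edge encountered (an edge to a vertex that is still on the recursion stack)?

ui->sched

DFS from auth (visiting neighbors in alphabetical order); mark gray on enter, black on exit:
auth gray
  cache gray
    ast gray
      codegen gray
      codegen black
    ast black
    cache→codegen: codegen black — skip
  cache black
  cfg gray
    cfg→codegen: codegen black — skip
  cfg black
  db gray
    db→cfg: cfg black — skip
    db→codegen: codegen black — skip
  db black
  lexer gray
    lexer→ast: ast black — skip
    lexer→cfg: cfg black — skip
  lexer black
  net gray
  net black
  sched gray
    sched→cache: cache black — skip
    opt gray
      opt→cfg: cfg black — skip
      core gray
        ui gray
          ui→codegen: codegen black — skip
          ui→sched: sched is gray → back edge
First back edge: ui → sched.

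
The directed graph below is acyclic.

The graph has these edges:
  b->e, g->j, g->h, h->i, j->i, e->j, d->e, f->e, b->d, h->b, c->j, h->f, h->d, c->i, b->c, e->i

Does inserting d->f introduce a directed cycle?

Adding d→f creates a cycle iff f can already reach d.
Explore from f: no path reaches d. The graph stays acyclic.

No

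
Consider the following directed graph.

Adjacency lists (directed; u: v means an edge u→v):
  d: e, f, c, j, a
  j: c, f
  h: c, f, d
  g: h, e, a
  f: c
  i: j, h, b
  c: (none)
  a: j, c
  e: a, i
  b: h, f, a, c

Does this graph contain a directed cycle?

DFS with white/gray/black marking, starting from a:
a gray
  j gray
    c gray
    c black
    f gray
      f→c: c black — skip
    f black
  j black
  a→c: c black — skip
a black
d gray
  e gray
    e→a: a black — skip
    i gray
      i→j: j black — skip
      h gray
        h→c: c black — skip
        h→f: f black — skip
        h→d: d is gray → back edge
Back edge found, so a cycle exists: d → e → i → h → d.

Yes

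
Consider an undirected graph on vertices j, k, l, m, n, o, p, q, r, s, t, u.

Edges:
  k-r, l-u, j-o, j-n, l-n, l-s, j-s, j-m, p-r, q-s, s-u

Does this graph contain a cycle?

Yes

DFS, tracking each vertex's parent; an edge to a visited non-parent vertex closes a cycle.
Start from t:
visit t (parent –)
visit j (parent –)
  visit o (parent j)
    o–j: parent, skip
  visit s (parent j)
    s–j: parent, skip
    visit q (parent s)
      q–s: parent, skip
    visit l (parent s)
      l–s: parent, skip
      visit u (parent l)
        u–l: parent, skip
        u–s: s visited and ≠ parent → cycle
Cycle: s – l – u – s.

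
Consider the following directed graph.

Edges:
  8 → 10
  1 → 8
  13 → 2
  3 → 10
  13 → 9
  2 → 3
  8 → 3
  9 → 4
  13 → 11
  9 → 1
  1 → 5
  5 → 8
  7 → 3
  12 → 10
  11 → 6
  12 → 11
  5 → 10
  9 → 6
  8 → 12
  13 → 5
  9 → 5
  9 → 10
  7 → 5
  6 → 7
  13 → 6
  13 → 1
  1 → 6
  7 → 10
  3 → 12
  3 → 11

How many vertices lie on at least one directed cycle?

A vertex is on a directed cycle iff it belongs to a strongly connected component of size ≥ 2 (or has a self-loop).
The vertices on cycles are {3, 5, 6, 7, 8, 11, 12} — 7 in total.

7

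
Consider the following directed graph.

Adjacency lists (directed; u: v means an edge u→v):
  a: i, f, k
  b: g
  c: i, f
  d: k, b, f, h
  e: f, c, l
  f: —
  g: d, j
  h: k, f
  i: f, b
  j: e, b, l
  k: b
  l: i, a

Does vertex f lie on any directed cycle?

No

f lies on a cycle iff there is a path from f back to itself.
Exploring from f, it never reaches itself; equivalently, its strongly connected component is a singleton.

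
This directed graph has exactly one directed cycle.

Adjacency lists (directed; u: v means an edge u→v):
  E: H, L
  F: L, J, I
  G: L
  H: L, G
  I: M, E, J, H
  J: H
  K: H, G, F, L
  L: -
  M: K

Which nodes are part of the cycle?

F, I, K, M

DFS with gray/black marking from F:
F gray
  L gray
  L black
  J gray
    H gray
      H→L: L black — skip
      G gray
        G→L: L black — skip
      G black
    H black
  J black
  I gray
    M gray
      K gray
        K→H: H black — skip
        K→G: G black — skip
        K→F: F is gray → back edge
Back edge closes the cycle F → I → M → K → F; its vertices are {F, I, K, M}.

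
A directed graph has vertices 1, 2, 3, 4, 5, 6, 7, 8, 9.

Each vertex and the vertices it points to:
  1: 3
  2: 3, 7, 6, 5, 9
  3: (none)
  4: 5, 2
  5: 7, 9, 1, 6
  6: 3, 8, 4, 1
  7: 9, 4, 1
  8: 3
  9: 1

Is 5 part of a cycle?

Yes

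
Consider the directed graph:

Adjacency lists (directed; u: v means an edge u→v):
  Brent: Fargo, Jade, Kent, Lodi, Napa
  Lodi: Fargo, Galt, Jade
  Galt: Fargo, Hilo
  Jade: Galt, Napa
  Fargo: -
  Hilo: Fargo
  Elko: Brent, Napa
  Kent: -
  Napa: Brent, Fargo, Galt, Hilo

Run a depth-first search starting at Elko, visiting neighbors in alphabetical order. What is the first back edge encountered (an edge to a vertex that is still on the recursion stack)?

DFS from Elko (visiting neighbors in alphabetical order); mark gray on enter, black on exit:
Elko gray
  Brent gray
    Fargo gray
    Fargo black
    Jade gray
      Galt gray
        Galt→Fargo: Fargo black — skip
        Hilo gray
          Hilo→Fargo: Fargo black — skip
        Hilo black
      Galt black
      Napa gray
        Napa→Brent: Brent is gray → back edge
First back edge: Napa → Brent.

Napa->Brent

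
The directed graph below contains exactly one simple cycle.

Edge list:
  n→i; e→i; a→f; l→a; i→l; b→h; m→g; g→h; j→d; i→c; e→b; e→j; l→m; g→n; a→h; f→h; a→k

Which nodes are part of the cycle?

DFS with gray/black marking from i:
i gray
  l gray
    a gray
      f gray
        h gray
        h black
      f black
      k gray
      k black
      a→h: h black — skip
    a black
    m gray
      g gray
        n gray
          n→i: i is gray → back edge
Back edge closes the cycle i → l → m → g → n → i; its vertices are {g, i, l, m, n}.

g, i, l, m, n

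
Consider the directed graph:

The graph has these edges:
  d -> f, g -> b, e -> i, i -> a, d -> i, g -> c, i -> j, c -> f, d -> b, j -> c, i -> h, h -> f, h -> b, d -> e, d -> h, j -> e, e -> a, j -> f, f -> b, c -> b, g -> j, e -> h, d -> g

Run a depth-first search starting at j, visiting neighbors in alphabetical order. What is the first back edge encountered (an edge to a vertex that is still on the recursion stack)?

DFS from j (visiting neighbors in alphabetical order); mark gray on enter, black on exit:
j gray
  c gray
    b gray
    b black
    f gray
      f→b: b black — skip
    f black
  c black
  e gray
    a gray
    a black
    h gray
      h→b: b black — skip
      h→f: f black — skip
    h black
    i gray
      i→a: a black — skip
      i→h: h black — skip
      i→j: j is gray → back edge
First back edge: i → j.

i→j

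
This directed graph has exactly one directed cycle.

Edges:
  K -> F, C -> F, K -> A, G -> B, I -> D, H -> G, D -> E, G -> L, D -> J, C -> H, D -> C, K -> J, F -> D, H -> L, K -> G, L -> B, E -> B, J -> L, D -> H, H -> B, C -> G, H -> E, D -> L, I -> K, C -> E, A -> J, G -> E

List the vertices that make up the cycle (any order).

DFS with gray/black marking from D:
D gray
  J gray
    L gray
      B gray
      B black
    L black
  J black
  D→L: L black — skip
  H gray
    H→B: B black — skip
    E gray
      E→B: B black — skip
    E black
    H→L: L black — skip
    G gray
      G→E: E black — skip
      G→B: B black — skip
      G→L: L black — skip
    G black
  H black
  D→E: E black — skip
  C gray
    C→E: E black — skip
    C→H: H black — skip
    C→G: G black — skip
    F gray
      F→D: D is gray → back edge
Back edge closes the cycle D → C → F → D; its vertices are {C, D, F}.

C, D, F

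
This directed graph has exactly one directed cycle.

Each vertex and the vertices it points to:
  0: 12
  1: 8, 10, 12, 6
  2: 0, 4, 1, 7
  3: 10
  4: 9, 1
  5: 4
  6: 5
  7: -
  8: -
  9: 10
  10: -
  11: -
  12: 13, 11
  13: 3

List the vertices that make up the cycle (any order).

1, 4, 5, 6

DFS with gray/black marking from 4:
4 gray
  9 gray
    10 gray
    10 black
  9 black
  1 gray
    8 gray
    8 black
    1→10: 10 black — skip
    12 gray
      13 gray
        3 gray
          3→10: 10 black — skip
        3 black
      13 black
      11 gray
      11 black
    12 black
    6 gray
      5 gray
        5→4: 4 is gray → back edge
Back edge closes the cycle 4 → 1 → 6 → 5 → 4; its vertices are {1, 4, 5, 6}.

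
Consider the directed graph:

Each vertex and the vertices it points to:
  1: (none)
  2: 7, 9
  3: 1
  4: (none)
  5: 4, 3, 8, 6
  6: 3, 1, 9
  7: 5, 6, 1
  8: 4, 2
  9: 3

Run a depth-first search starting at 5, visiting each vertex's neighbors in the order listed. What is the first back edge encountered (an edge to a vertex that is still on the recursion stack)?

DFS from 5 (visiting each vertex's neighbors in the order listed); mark gray on enter, black on exit:
5 gray
  4 gray
  4 black
  3 gray
    1 gray
    1 black
  3 black
  8 gray
    8→4: 4 black — skip
    2 gray
      7 gray
        7→5: 5 is gray → back edge
First back edge: 7 → 5.

7->5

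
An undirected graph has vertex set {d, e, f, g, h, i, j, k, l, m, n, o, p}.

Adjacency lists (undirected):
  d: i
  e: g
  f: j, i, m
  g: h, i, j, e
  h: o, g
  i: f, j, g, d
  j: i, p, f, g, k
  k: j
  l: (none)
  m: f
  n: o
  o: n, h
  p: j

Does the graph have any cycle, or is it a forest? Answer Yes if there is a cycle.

DFS, tracking each vertex's parent; an edge to a visited non-parent vertex closes a cycle.
Start from e:
visit e (parent –)
  visit g (parent e)
    visit h (parent g)
      visit o (parent h)
        visit n (parent o)
          n–o: parent, skip
        o–h: parent, skip
      h–g: parent, skip
    visit i (parent g)
      visit f (parent i)
        visit j (parent f)
          j–i: i visited and ≠ parent → cycle
Cycle: i – f – j – i.

Yes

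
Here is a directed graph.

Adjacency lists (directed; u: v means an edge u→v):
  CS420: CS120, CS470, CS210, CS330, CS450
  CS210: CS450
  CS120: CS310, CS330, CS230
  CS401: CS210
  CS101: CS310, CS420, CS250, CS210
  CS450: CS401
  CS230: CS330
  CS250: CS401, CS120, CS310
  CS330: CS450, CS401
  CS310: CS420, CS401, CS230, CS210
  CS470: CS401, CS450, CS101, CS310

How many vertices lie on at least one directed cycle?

A vertex is on a directed cycle iff it belongs to a strongly connected component of size ≥ 2 (or has a self-loop).
The vertices on cycles are {CS101, CS120, CS210, CS250, CS310, CS401, CS420, CS450, CS470} — 9 in total.

9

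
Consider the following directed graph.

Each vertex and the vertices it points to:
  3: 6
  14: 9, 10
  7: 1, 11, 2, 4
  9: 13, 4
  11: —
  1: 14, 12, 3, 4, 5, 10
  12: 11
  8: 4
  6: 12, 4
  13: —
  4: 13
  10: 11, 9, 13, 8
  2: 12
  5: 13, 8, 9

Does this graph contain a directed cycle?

No

DFS with white/gray/black marking, starting from 14:
14 gray
  9 gray
    13 gray
    13 black
    4 gray
      4→13: 13 black — skip
    4 black
  9 black
  10 gray
    11 gray
    11 black
    10→9: 9 black — skip
    10→13: 13 black — skip
    8 gray
      8→4: 4 black — skip
    8 black
  10 black
14 black
3 gray
  6 gray
    12 gray
      12→11: 11 black — skip
    12 black
    6→4: 4 black — skip
  6 black
3 black
7 gray
  1 gray
    1→14: 14 black — skip
    1→12: 12 black — skip
    1→3: 3 black — skip
    1→4: 4 black — skip
    5 gray
      5→13: 13 black — skip
      5→8: 8 black — skip
      5→9: 9 black — skip
    5 black
    1→10: 10 black — skip
  1 black
  7→11: 11 black — skip
  2 gray
    2→12: 12 black — skip
  2 black
  7→4: 4 black — skip
7 black
Every edge goes to a white or black vertex — no back edge, so the graph is acyclic.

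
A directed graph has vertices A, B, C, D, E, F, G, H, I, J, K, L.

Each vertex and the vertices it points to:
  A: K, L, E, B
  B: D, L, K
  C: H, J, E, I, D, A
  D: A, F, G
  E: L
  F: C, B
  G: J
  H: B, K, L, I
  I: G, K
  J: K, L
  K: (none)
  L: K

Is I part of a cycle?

No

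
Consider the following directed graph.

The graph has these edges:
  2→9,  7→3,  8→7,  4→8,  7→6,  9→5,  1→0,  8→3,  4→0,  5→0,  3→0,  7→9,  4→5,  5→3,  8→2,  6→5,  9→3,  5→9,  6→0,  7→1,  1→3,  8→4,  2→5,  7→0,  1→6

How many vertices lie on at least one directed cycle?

A vertex is on a directed cycle iff it belongs to a strongly connected component of size ≥ 2 (or has a self-loop).
The vertices on cycles are {4, 5, 8, 9} — 4 in total.

4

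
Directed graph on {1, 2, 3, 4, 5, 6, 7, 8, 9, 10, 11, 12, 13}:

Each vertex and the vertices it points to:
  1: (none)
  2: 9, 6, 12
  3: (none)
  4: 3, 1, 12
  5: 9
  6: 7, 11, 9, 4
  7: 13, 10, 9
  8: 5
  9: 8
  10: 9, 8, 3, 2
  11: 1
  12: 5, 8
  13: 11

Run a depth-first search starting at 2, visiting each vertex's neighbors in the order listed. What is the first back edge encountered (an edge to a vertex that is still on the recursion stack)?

5→9

DFS from 2 (visiting each vertex's neighbors in the order listed); mark gray on enter, black on exit:
2 gray
  9 gray
    8 gray
      5 gray
        5→9: 9 is gray → back edge
First back edge: 5 → 9.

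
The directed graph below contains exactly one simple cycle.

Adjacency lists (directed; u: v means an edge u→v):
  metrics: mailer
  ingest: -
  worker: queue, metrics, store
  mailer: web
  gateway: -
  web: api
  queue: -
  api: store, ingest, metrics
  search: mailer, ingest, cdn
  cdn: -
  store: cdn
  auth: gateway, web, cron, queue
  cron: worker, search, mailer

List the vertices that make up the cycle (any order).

DFS with gray/black marking from web:
web gray
  api gray
    store gray
      cdn gray
      cdn black
    store black
    ingest gray
    ingest black
    metrics gray
      mailer gray
        mailer→web: web is gray → back edge
Back edge closes the cycle web → api → metrics → mailer → web; its vertices are {api, web, mailer, metrics}.

api, web, mailer, metrics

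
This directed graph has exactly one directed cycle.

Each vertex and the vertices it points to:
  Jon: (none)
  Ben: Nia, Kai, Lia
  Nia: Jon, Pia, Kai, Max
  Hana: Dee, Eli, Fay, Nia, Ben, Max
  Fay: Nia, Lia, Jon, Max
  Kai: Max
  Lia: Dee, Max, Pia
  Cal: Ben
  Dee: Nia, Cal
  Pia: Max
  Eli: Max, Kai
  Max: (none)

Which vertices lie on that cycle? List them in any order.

DFS with gray/black marking from Dee:
Dee gray
  Nia gray
    Jon gray
    Jon black
    Pia gray
      Max gray
      Max black
    Pia black
    Kai gray
      Kai→Max: Max black — skip
    Kai black
    Nia→Max: Max black — skip
  Nia black
  Cal gray
    Ben gray
      Ben→Nia: Nia black — skip
      Ben→Kai: Kai black — skip
      Lia gray
        Lia→Dee: Dee is gray → back edge
Back edge closes the cycle Dee → Cal → Ben → Lia → Dee; its vertices are {Ben, Cal, Dee, Lia}.

Ben, Cal, Dee, Lia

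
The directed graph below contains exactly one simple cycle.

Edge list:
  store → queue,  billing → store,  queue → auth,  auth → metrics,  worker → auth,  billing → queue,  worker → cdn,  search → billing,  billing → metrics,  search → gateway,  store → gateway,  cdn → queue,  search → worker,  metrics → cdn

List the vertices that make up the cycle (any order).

DFS with gray/black marking from cdn:
cdn gray
  queue gray
    auth gray
      metrics gray
        metrics→cdn: cdn is gray → back edge
Back edge closes the cycle cdn → queue → auth → metrics → cdn; its vertices are {cdn, auth, queue, metrics}.

cdn, auth, queue, metrics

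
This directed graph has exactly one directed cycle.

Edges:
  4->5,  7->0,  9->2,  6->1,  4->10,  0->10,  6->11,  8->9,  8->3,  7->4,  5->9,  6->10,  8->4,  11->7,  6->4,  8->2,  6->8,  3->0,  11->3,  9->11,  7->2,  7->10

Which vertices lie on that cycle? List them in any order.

DFS with gray/black marking from 11:
11 gray
  3 gray
    0 gray
      10 gray
      10 black
    0 black
  3 black
  7 gray
    4 gray
      5 gray
        9 gray
          9→11: 11 is gray → back edge
Back edge closes the cycle 11 → 7 → 4 → 5 → 9 → 11; its vertices are {4, 5, 7, 9, 11}.

4, 5, 7, 9, 11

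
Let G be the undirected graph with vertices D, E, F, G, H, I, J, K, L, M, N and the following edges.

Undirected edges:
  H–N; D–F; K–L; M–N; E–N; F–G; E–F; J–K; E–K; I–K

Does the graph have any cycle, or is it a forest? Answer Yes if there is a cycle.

No

DFS, tracking each vertex's parent; an edge to a visited non-parent vertex closes a cycle.
Start from N:
visit N (parent –)
  visit M (parent N)
    M–N: parent, skip
  visit H (parent N)
    H–N: parent, skip
  visit E (parent N)
    E–N: parent, skip
    visit K (parent E)
      visit J (parent K)
        J–K: parent, skip
      K–E: parent, skip
      visit L (parent K)
        L–K: parent, skip
      visit I (parent K)
        I–K: parent, skip
    visit F (parent E)
      visit D (parent F)
        D–F: parent, skip
      F–E: parent, skip
      visit G (parent F)
        G–F: parent, skip
No non-parent visited neighbor found — the graph is a forest.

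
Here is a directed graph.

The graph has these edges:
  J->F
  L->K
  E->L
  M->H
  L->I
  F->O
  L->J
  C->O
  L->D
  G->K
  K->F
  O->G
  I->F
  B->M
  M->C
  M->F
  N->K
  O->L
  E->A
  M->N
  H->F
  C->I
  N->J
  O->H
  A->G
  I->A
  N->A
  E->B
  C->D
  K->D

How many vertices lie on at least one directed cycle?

A vertex is on a directed cycle iff it belongs to a strongly connected component of size ≥ 2 (or has a self-loop).
The vertices on cycles are {A, F, G, H, I, J, K, L, O} — 9 in total.

9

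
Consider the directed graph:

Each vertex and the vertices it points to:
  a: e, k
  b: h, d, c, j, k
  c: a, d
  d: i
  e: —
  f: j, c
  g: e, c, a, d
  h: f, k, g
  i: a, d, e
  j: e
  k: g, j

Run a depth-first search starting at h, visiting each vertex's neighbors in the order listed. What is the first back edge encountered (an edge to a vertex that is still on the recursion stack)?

g→c

DFS from h (visiting each vertex's neighbors in the order listed); mark gray on enter, black on exit:
h gray
  f gray
    j gray
      e gray
      e black
    j black
    c gray
      a gray
        a→e: e black — skip
        k gray
          g gray
            g→e: e black — skip
            g→c: c is gray → back edge
First back edge: g → c.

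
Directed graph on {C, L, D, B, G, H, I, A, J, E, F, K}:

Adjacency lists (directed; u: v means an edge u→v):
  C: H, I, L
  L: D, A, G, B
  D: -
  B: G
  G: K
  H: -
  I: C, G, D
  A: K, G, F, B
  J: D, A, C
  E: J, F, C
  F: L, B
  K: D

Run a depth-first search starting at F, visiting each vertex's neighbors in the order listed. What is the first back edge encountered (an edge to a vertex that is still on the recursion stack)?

A→F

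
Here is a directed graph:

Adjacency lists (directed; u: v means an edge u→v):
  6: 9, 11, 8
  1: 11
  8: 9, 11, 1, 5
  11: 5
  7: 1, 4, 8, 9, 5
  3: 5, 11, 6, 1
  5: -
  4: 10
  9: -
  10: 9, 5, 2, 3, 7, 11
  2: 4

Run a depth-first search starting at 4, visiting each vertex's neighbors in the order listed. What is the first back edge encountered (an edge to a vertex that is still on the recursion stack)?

2→4

DFS from 4 (visiting each vertex's neighbors in the order listed); mark gray on enter, black on exit:
4 gray
  10 gray
    9 gray
    9 black
    5 gray
    5 black
    2 gray
      2→4: 4 is gray → back edge
First back edge: 2 → 4.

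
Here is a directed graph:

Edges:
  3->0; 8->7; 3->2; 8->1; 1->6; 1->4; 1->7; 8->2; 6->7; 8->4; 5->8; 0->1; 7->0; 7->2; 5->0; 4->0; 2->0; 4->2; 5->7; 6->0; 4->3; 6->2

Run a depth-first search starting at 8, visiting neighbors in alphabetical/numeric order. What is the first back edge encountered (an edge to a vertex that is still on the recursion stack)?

0→1

DFS from 8 (visiting neighbors in alphabetical/numeric order); mark gray on enter, black on exit:
8 gray
  1 gray
    4 gray
      0 gray
        0→1: 1 is gray → back edge
First back edge: 0 → 1.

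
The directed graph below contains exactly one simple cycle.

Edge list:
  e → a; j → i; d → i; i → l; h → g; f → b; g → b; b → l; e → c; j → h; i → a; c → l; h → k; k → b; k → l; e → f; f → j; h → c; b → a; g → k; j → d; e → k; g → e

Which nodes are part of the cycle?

e, f, g, h, j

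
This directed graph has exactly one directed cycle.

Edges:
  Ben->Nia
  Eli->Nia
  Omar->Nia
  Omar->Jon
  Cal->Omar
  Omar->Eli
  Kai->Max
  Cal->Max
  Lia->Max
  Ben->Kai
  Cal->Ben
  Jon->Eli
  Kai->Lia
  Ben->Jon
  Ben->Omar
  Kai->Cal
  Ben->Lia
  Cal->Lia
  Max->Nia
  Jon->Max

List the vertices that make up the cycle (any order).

Ben, Cal, Kai

DFS with gray/black marking from Cal:
Cal gray
  Lia gray
    Max gray
      Nia gray
      Nia black
    Max black
  Lia black
  Cal→Max: Max black — skip
  Ben gray
    Kai gray
      Kai→Lia: Lia black — skip
      Kai→Cal: Cal is gray → back edge
Back edge closes the cycle Cal → Ben → Kai → Cal; its vertices are {Ben, Cal, Kai}.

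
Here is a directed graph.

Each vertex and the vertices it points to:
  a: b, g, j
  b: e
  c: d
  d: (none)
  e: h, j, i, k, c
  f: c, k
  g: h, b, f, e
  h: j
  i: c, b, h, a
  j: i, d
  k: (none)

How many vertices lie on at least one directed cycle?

7

A vertex is on a directed cycle iff it belongs to a strongly connected component of size ≥ 2 (or has a self-loop).
The vertices on cycles are {a, b, e, g, h, i, j} — 7 in total.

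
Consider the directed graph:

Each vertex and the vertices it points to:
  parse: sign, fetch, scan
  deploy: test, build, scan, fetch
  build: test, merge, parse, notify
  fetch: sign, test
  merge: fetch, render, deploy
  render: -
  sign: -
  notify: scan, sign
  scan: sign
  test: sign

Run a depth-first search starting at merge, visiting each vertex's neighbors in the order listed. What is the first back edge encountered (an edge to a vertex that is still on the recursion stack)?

DFS from merge (visiting each vertex's neighbors in the order listed); mark gray on enter, black on exit:
merge gray
  fetch gray
    sign gray
    sign black
    test gray
      test→sign: sign black — skip
    test black
  fetch black
  render gray
  render black
  deploy gray
    deploy→test: test black — skip
    build gray
      build→test: test black — skip
      build→merge: merge is gray → back edge
First back edge: build → merge.

build→merge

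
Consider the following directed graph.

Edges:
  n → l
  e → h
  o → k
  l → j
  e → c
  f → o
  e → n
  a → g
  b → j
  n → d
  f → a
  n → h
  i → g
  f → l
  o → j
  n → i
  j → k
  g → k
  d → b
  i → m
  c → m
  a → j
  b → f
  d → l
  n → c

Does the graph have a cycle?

DFS with white/gray/black marking, starting from b:
b gray
  j gray
    k gray
    k black
  j black
  f gray
    o gray
      o→j: j black — skip
      o→k: k black — skip
    o black
    a gray
      a→j: j black — skip
      g gray
        g→k: k black — skip
      g black
    a black
    l gray
      l→j: j black — skip
    l black
  f black
b black
c gray
  m gray
  m black
c black
d gray
  d→b: b black — skip
  d→l: l black — skip
d black
e gray
  e→c: c black — skip
  n gray
    n→d: d black — skip
    i gray
      i→m: m black — skip
      i→g: g black — skip
    i black
    n→c: c black — skip
    h gray
    h black
    n→l: l black — skip
  n black
  e→h: h black — skip
e black
Every edge goes to a white or black vertex — no back edge, so the graph is acyclic.

No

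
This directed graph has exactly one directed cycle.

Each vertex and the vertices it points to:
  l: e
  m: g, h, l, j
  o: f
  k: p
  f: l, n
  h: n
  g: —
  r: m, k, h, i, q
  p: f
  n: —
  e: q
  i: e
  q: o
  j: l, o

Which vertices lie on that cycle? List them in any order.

e, f, l, o, q

DFS with gray/black marking from q:
q gray
  o gray
    f gray
      l gray
        e gray
          e→q: q is gray → back edge
Back edge closes the cycle q → o → f → l → e → q; its vertices are {e, f, l, o, q}.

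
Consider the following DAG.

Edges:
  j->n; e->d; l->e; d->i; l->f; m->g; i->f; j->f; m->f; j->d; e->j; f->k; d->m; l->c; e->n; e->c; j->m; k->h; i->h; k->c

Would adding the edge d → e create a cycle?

Yes

Adding d→e creates a cycle iff e can already reach d.
Path from e: e → d.
So e → … → d → e is a cycle.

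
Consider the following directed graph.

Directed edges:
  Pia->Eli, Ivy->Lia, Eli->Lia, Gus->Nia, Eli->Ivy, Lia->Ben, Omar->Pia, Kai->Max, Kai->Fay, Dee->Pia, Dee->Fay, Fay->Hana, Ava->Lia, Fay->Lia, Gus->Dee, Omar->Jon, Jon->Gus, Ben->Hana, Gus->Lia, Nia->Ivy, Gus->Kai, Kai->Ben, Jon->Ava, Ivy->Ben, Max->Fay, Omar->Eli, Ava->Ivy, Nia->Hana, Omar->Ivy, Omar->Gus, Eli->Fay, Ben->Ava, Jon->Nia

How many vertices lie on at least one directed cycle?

4

A vertex is on a directed cycle iff it belongs to a strongly connected component of size ≥ 2 (or has a self-loop).
The vertices on cycles are {Ava, Ben, Ivy, Lia} — 4 in total.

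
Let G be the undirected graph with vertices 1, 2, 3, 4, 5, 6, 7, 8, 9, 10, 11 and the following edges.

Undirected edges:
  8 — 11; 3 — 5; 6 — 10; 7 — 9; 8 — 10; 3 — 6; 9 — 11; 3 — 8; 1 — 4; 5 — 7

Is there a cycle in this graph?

Yes

DFS, tracking each vertex's parent; an edge to a visited non-parent vertex closes a cycle.
Start from 8:
visit 8 (parent –)
  visit 3 (parent 8)
    3–8: parent, skip
    visit 6 (parent 3)
      6–3: parent, skip
      visit 10 (parent 6)
        10–8: 8 visited and ≠ parent → cycle
Cycle: 8 – 3 – 6 – 10 – 8.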